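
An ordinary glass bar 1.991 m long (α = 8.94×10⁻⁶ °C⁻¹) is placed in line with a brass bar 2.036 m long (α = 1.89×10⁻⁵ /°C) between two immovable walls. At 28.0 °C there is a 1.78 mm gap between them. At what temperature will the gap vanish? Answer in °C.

T = 59.6 °C

α₁L₁ = 1.779954×10⁻⁵ m/K, α₂L₂ = 3.84804×10⁻⁵ m/K → total 5.627994×10⁻⁵ m/K
ΔT = g/(α₁L₁+α₂L₂) = 1.78×10⁻³ / 5.627994×10⁻⁵ = 31.628 K
T = 28.0 + 31.628 = 59.628 °C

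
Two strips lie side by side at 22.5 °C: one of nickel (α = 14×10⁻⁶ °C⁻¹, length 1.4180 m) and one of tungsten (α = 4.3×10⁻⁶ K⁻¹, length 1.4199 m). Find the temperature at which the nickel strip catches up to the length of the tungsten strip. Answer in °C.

T = 160.7 °C

L₁(1 + α₁ΔT) = L₂(1 + α₂ΔT) ⇒ ΔT = (L₂ − L₁)/(α₁L₁ − α₂L₂)
L₂ − L₁ = 1.4199 − 1.4180 = 1.90×10⁻³ m
α₁L₁ − α₂L₂ = 14×10⁻⁶×1.4180 − 4.3×10⁻⁶×1.4199 = 1.374643×10⁻⁵ m/K
ΔT = 1.90×10⁻³ / 1.374643×10⁻⁵ = 138.218 K
T = 22.5 + 138.218 = 160.718 °C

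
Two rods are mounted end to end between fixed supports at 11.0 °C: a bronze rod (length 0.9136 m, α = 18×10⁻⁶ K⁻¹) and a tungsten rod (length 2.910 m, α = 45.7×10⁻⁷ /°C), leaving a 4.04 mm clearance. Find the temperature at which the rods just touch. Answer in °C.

T = 147 °C

Gap closes when ΔL₁ + ΔL₂ = 4.04 mm = 4.04×10⁻³ m
(α₁L₁ + α₂L₂)ΔT = g
α₁L₁ + α₂L₂ = 18×10⁻⁶×0.9136 + 45.7×10⁻⁷×2.910 = 2.97435×10⁻⁵ m/K
ΔT = 4.04×10⁻³ / 2.97435×10⁻⁵ = 135.83 K
T = 11.0 + 135.83 = 146.83 °C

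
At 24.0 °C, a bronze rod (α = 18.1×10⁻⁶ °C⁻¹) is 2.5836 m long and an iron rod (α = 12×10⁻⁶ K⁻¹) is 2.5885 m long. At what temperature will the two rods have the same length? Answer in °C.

L₁(1 + α₁ΔT) = L₂(1 + α₂ΔT) ⇒ ΔT = (L₂ − L₁)/(α₁L₁ − α₂L₂)
L₂ − L₁ = 2.5885 − 2.5836 = 4.90×10⁻³ m
α₁L₁ − α₂L₂ = 18.1×10⁻⁶×2.5836 − 12×10⁻⁶×2.5885 = 1.570116×10⁻⁵ m/K
ΔT = 4.90×10⁻³ / 1.570116×10⁻⁵ = 312.079 K
T = 24.0 + 312.079 = 336.079 °C

T = 336.1 °C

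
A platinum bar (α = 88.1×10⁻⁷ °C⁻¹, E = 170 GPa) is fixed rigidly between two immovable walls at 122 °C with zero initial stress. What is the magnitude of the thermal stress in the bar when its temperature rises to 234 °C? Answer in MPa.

Fully constrained: the free strain ε = αΔT is blocked, so σ = Eε = EαΔT.
|ΔT| = 112 K
σ = 170×10⁹ × 88.1×10⁻⁷ × 112 = 1.68×10⁸ Pa

σ = 168 MPa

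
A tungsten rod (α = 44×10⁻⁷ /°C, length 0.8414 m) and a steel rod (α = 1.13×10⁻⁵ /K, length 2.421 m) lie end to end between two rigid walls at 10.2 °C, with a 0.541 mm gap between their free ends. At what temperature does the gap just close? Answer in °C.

T = 27.6 °C

Gap closes when ΔL₁ + ΔL₂ = 0.541 mm = 5.41×10⁻⁴ m
(α₁L₁ + α₂L₂)ΔT = g
α₁L₁ + α₂L₂ = 44×10⁻⁷×0.8414 + 1.13×10⁻⁵×2.421 = 3.105946×10⁻⁵ m/K
ΔT = 5.41×10⁻⁴ / 3.105946×10⁻⁵ = 17.418 K
T = 10.2 + 17.418 = 27.618 °C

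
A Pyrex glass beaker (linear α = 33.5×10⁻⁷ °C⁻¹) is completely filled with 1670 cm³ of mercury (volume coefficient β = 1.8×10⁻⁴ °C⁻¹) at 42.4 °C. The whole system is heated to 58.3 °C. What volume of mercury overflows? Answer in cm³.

The beaker also expands: β_container ≈ 3α = 1.005×10⁻⁵ /K
Net overflow = V₀(β_liq − 3α_cont)ΔT
β − 3α = 1.80×10⁻⁴ − 1.005×10⁻⁵ = 1.6995×10⁻⁴ /K; ΔT = 15.9 K
ΔV = 1670 × 1.6995×10⁻⁴ × 15.9 = 4.51 cm³

4.51 cm³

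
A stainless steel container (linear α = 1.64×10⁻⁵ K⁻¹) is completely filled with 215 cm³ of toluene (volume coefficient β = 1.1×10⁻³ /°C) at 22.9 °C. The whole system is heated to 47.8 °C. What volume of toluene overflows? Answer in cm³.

5.63 cm³

The container also expands: β_container ≈ 3α = 4.92×10⁻⁵ /K
Net overflow = V₀(β_liq − 3α_cont)ΔT
β − 3α = 1.10×10⁻³ − 4.92×10⁻⁵ = 1.0508×10⁻³ /K; ΔT = 24.9 K
ΔV = 215 × 1.0508×10⁻³ × 24.9 = 5.63 cm³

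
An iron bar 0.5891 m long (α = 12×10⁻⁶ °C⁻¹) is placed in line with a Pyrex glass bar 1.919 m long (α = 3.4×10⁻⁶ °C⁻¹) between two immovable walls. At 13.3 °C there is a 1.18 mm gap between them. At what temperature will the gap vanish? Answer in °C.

T = 100 °C

Gap closes when ΔL₁ + ΔL₂ = 1.18 mm = 1.18×10⁻³ m
(α₁L₁ + α₂L₂)ΔT = g
α₁L₁ + α₂L₂ = 12×10⁻⁶×0.5891 + 3.4×10⁻⁶×1.919 = 1.35938×10⁻⁵ m/K
ΔT = 1.18×10⁻³ / 1.35938×10⁻⁵ = 86.80 K
T = 13.3 + 86.80 = 100.10 °C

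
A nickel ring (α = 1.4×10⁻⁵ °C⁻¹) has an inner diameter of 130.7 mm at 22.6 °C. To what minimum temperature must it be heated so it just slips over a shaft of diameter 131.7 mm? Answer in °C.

T = 569 °C

Required Δd = 131.7 − 130.7 = 1.0 mm
Δd = αd₀ΔT ⇒ ΔT = Δd/(αd₀) = 1.0 / (1.4×10⁻⁵ × 130.7) = 546.51 K
T_min = 22.6 + 546.51 = 569.11 °C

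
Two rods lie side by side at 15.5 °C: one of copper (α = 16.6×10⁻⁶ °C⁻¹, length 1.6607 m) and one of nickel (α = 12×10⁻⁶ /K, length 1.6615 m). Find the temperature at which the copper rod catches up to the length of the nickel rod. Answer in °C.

T = 120.4 °C

Equal length when α₁L₁ΔT − α₂L₂ΔT = L₂ − L₁ = 8.00×10⁻⁴ m
α₁L₁ = 2.756762×10⁻⁵, α₂L₂ = 1.9938×10⁻⁵ → Δ(αL) = 7.62962×10⁻⁶ m/K
ΔT = 8.00×10⁻⁴ / 7.62962×10⁻⁶ = 104.855 K, so T = 15.5 + 104.855 = 120.355 °C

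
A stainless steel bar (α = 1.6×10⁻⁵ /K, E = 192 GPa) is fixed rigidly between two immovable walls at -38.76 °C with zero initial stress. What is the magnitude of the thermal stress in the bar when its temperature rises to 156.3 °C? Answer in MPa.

σ = 599 MPa

Fully constrained: the free strain ε = αΔT is blocked, so σ = Eε = EαΔT.
|ΔT| = 195.06 K
σ = 192×10⁹ × 1.6×10⁻⁵ × 195.06 = 5.99×10⁸ Pa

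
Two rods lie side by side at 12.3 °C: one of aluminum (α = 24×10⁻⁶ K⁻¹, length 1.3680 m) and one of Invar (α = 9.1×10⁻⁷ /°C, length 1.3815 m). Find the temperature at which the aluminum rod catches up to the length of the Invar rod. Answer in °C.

Equal length when α₁L₁ΔT − α₂L₂ΔT = L₂ − L₁ = 1.35×10⁻² m
α₁L₁ = 3.2832×10⁻⁵, α₂L₂ = 1.257165×10⁻⁶ → Δ(αL) = 3.1574835×10⁻⁵ m/K
ΔT = 1.35×10⁻² / 3.1574835×10⁻⁵ = 427.556 K, so T = 12.3 + 427.556 = 439.856 °C

T = 439.9 °C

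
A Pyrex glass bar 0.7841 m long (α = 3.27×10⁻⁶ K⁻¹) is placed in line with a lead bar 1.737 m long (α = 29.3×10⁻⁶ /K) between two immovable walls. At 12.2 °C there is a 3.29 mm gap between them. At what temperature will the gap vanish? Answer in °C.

Gap closes when ΔL₁ + ΔL₂ = 3.29 mm = 3.29×10⁻³ m
(α₁L₁ + α₂L₂)ΔT = g
α₁L₁ + α₂L₂ = 3.27×10⁻⁶×0.7841 + 29.3×10⁻⁶×1.737 = 5.3458107×10⁻⁵ m/K
ΔT = 3.29×10⁻³ / 5.3458107×10⁻⁵ = 61.544 K
T = 12.2 + 61.544 = 73.744 °C

T = 73.7 °C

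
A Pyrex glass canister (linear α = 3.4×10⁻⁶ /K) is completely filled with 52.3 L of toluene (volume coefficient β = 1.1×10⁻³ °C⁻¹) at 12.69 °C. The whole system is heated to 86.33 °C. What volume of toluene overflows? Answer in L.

4.20 L

The canister also expands: β_container ≈ 3α = 1.02×10⁻⁵ /K
Net overflow = V₀(β_liq − 3α_cont)ΔT
β − 3α = 1.10×10⁻³ − 1.02×10⁻⁵ = 1.0898×10⁻³ /K; ΔT = 73.64 K
ΔV = 52.3 × 1.0898×10⁻³ × 73.64 = 4.20 L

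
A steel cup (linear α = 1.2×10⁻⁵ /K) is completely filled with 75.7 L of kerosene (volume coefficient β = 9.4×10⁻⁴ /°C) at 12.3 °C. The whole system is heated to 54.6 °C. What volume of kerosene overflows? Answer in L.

The cup also expands: β_container ≈ 3α = 3.6×10⁻⁵ /K
Net overflow = V₀(β_liq − 3α_cont)ΔT
β − 3α = 9.40×10⁻⁴ − 3.6×10⁻⁵ = 9.04×10⁻⁴ /K; ΔT = 42.3 K
ΔV = 75.7 × 9.04×10⁻⁴ × 42.3 = 2.89 L

2.89 L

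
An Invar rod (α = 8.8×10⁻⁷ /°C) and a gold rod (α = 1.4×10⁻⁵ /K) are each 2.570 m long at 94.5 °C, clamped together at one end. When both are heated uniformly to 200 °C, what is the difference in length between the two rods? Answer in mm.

ΔT = 105.5 K
Invar: ΔL = 8.8×10⁻⁷ × 2.570 m × 105.5 = 2.3860×10⁻⁴ m = 0.23860 mm
gold: ΔL = 1.4×10⁻⁵ × 2.570 m × 105.5 = 3.7959×10⁻³ m = 3.7959 mm
difference = 3.7959 − 0.23860 = 3.5573 mm

3.56 mm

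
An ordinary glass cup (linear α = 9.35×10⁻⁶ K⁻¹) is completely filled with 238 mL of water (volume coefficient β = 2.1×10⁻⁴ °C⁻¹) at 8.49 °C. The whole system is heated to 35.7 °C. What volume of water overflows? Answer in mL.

The cup also expands: β_container ≈ 3α = 2.805×10⁻⁵ /K
Net overflow = V₀(β_liq − 3α_cont)ΔT
β − 3α = 2.10×10⁻⁴ − 2.805×10⁻⁵ = 1.8195×10⁻⁴ /K; ΔT = 27.21 K
ΔV = 238 × 1.8195×10⁻⁴ × 27.21 = 1.18 mL

1.18 mL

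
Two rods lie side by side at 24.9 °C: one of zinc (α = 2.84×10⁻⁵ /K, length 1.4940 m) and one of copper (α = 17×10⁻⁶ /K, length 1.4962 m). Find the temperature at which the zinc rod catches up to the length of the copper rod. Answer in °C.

T = 154.4 °C

L₁(1 + α₁ΔT) = L₂(1 + α₂ΔT) ⇒ ΔT = (L₂ − L₁)/(α₁L₁ − α₂L₂)
L₂ − L₁ = 1.4962 − 1.4940 = 2.20×10⁻³ m
α₁L₁ − α₂L₂ = 2.84×10⁻⁵×1.4940 − 17×10⁻⁶×1.4962 = 1.69942×10⁻⁵ m/K
ΔT = 2.20×10⁻³ / 1.69942×10⁻⁵ = 129.456 K
T = 24.9 + 129.456 = 154.356 °C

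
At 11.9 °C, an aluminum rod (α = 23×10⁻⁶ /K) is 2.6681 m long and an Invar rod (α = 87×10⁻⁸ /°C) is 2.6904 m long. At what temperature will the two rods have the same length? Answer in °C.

T = 389.7 °C

Equal length when α₁L₁ΔT − α₂L₂ΔT = L₂ − L₁ = 2.23×10⁻² m
α₁L₁ = 6.13663×10⁻⁵, α₂L₂ = 2.340648×10⁻⁶ → Δ(αL) = 5.9025652×10⁻⁵ m/K
ΔT = 2.23×10⁻² / 5.9025652×10⁻⁵ = 377.802 K, so T = 11.9 + 377.802 = 389.702 °C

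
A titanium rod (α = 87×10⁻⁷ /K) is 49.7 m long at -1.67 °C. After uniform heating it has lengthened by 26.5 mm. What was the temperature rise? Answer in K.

ΔL = αL₀ΔT ⇒ ΔT = ΔL / (αL₀)
ΔT = 26.5×10⁻³ m / (87×10⁻⁷ × 49.7 m) = 61.287 K

ΔT = 61.3 K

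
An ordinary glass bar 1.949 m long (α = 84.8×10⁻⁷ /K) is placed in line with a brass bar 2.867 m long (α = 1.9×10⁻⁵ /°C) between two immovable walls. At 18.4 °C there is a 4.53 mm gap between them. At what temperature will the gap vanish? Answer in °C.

α₁L₁ = 1.652752×10⁻⁵ m/K, α₂L₂ = 5.4473×10⁻⁵ m/K → total 7.100052×10⁻⁵ m/K
ΔT = g/(α₁L₁+α₂L₂) = 4.53×10⁻³ / 7.100052×10⁻⁵ = 63.802 K
T = 18.4 + 63.802 = 82.202 °C

T = 82.2 °C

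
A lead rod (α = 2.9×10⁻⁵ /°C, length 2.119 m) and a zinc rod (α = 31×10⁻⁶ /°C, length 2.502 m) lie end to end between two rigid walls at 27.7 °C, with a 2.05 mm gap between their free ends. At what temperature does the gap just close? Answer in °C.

T = 42.4 °C

Gap closes when ΔL₁ + ΔL₂ = 2.05 mm = 2.05×10⁻³ m
(α₁L₁ + α₂L₂)ΔT = g
α₁L₁ + α₂L₂ = 2.9×10⁻⁵×2.119 + 31×10⁻⁶×2.502 = 1.39013×10⁻⁴ m/K
ΔT = 2.05×10⁻³ / 1.39013×10⁻⁴ = 14.747 K
T = 27.7 + 14.747 = 42.447 °C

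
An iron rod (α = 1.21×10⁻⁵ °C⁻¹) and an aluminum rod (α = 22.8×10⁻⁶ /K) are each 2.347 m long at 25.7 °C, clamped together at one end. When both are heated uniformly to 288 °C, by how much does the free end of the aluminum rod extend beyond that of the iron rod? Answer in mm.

6.59 mm

ΔT = 262.3 K
iron: ΔL = 1.21×10⁻⁵ × 2.347 m × 262.3 = 7.4490×10⁻³ m = 7.4490 mm
aluminum: ΔL = 22.8×10⁻⁶ × 2.347 m × 262.3 = 1.4036×10⁻² m = 14.036 mm
difference = 14.036 − 7.4490 = 6.587 mm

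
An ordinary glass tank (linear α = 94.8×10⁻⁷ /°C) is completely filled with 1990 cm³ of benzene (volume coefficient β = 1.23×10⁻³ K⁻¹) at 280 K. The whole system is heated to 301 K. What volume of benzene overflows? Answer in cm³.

50.2 cm³

The tank also expands: β_container ≈ 3α = 2.844×10⁻⁵ /K
Net overflow = V₀(β_liq − 3α_cont)ΔT
β − 3α = 1.23×10⁻³ − 2.844×10⁻⁵ = 1.20156×10⁻³ /K; ΔT = 21 K
ΔV = 1990 × 1.20156×10⁻³ × 21 = 50.2 cm³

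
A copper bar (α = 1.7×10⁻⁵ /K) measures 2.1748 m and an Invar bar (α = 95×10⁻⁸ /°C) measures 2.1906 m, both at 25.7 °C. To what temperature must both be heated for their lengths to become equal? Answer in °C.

L₁(1 + α₁ΔT) = L₂(1 + α₂ΔT) ⇒ ΔT = (L₂ − L₁)/(α₁L₁ − α₂L₂)
L₂ − L₁ = 2.1906 − 2.1748 = 1.58×10⁻² m
α₁L₁ − α₂L₂ = 1.7×10⁻⁵×2.1748 − 95×10⁻⁸×2.1906 = 3.489053×10⁻⁵ m/K
ΔT = 1.58×10⁻² / 3.489053×10⁻⁵ = 452.845 K
T = 25.7 + 452.845 = 478.545 °C

T = 478.5 °C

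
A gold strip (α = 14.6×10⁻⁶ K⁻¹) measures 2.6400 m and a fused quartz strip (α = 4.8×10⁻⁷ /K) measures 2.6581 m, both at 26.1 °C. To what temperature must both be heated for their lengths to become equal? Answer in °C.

T = 511.8 °C

L₁(1 + α₁ΔT) = L₂(1 + α₂ΔT) ⇒ ΔT = (L₂ − L₁)/(α₁L₁ − α₂L₂)
L₂ − L₁ = 2.6581 − 2.6400 = 1.81×10⁻² m
α₁L₁ − α₂L₂ = 14.6×10⁻⁶×2.6400 − 4.8×10⁻⁷×2.6581 = 3.7268112×10⁻⁵ m/K
ΔT = 1.81×10⁻² / 3.7268112×10⁻⁵ = 485.670 K
T = 26.1 + 485.670 = 511.770 °C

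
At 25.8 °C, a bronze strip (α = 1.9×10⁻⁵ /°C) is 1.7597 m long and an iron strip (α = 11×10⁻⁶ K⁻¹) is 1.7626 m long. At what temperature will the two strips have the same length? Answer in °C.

T = 232.3 °C

L₁(1 + α₁ΔT) = L₂(1 + α₂ΔT) ⇒ ΔT = (L₂ − L₁)/(α₁L₁ − α₂L₂)
L₂ − L₁ = 1.7626 − 1.7597 = 2.90×10⁻³ m
α₁L₁ − α₂L₂ = 1.9×10⁻⁵×1.7597 − 11×10⁻⁶×1.7626 = 1.40457×10⁻⁵ m/K
ΔT = 2.90×10⁻³ / 1.40457×10⁻⁵ = 206.469 K
T = 25.8 + 206.469 = 232.269 °C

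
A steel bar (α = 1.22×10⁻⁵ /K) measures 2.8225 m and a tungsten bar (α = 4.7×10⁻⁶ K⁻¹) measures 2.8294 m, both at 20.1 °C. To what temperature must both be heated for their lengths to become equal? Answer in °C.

T = 346.6 °C

Equal length when α₁L₁ΔT − α₂L₂ΔT = L₂ − L₁ = 6.90×10⁻³ m
α₁L₁ = 3.44345×10⁻⁵, α₂L₂ = 1.329818×10⁻⁵ → Δ(αL) = 2.113632×10⁻⁵ m/K
ΔT = 6.90×10⁻³ / 2.113632×10⁻⁵ = 326.452 K, so T = 20.1 + 326.452 = 346.552 °C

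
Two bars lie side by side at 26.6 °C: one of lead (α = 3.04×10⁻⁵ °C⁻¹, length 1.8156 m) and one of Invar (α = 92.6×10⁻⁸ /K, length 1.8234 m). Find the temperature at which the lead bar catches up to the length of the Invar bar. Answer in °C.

L₁(1 + α₁ΔT) = L₂(1 + α₂ΔT) ⇒ ΔT = (L₂ − L₁)/(α₁L₁ − α₂L₂)
L₂ − L₁ = 1.8234 − 1.8156 = 7.80×10⁻³ m
α₁L₁ − α₂L₂ = 3.04×10⁻⁵×1.8156 − 92.6×10⁻⁸×1.8234 = 5.35057716×10⁻⁵ m/K
ΔT = 7.80×10⁻³ / 5.35057716×10⁻⁵ = 145.779 K
T = 26.6 + 145.779 = 172.379 °C

T = 172.4 °C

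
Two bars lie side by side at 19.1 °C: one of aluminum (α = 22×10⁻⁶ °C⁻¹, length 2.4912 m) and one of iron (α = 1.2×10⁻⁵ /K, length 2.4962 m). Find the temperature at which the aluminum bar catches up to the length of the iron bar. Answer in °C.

L₁(1 + α₁ΔT) = L₂(1 + α₂ΔT) ⇒ ΔT = (L₂ − L₁)/(α₁L₁ − α₂L₂)
L₂ − L₁ = 2.4962 − 2.4912 = 5.00×10⁻³ m
α₁L₁ − α₂L₂ = 22×10⁻⁶×2.4912 − 1.2×10⁻⁵×2.4962 = 2.4852×10⁻⁵ m/K
ΔT = 5.00×10⁻³ / 2.4852×10⁻⁵ = 201.191 K
T = 19.1 + 201.191 = 220.291 °C

T = 220.3 °C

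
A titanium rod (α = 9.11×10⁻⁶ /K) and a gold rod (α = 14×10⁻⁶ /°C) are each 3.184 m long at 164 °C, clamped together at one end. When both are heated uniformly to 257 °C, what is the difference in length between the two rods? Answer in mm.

ΔT = 93 K
titanium: ΔL = 9.11×10⁻⁶ × 3.184 m × 93 = 2.6976×10⁻³ m = 2.6976 mm
gold: ΔL = 14×10⁻⁶ × 3.184 m × 93 = 4.1456×10⁻³ m = 4.1456 mm
difference = 4.1456 − 2.6976 = 1.4480 mm

1.45 mm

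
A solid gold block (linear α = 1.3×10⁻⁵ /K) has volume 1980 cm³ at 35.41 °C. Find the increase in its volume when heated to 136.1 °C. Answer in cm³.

Isotropic solid: β ≈ 3α = 3.9×10⁻⁵ /K; ΔT = 100.69 K
ΔV = 3αV₀ΔT = 3(1.3×10⁻⁵)(1980)(100.69) = 7.78 cm³

ΔV = 7.78 cm³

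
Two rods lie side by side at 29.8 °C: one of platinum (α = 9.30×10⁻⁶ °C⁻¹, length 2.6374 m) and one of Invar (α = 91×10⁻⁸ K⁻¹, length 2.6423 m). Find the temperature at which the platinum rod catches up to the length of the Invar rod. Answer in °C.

T = 251.3 °C

L₁(1 + α₁ΔT) = L₂(1 + α₂ΔT) ⇒ ΔT = (L₂ − L₁)/(α₁L₁ − α₂L₂)
L₂ − L₁ = 2.6423 − 2.6374 = 4.90×10⁻³ m
α₁L₁ − α₂L₂ = 9.30×10⁻⁶×2.6374 − 91×10⁻⁸×2.6423 = 2.2123327×10⁻⁵ m/K
ΔT = 4.90×10⁻³ / 2.2123327×10⁻⁵ = 221.486 K
T = 29.8 + 221.486 = 251.286 °C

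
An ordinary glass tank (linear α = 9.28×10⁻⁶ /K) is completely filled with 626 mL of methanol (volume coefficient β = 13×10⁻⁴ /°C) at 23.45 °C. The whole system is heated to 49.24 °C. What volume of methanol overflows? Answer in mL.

20.5 mL

The tank also expands: β_container ≈ 3α = 2.784×10⁻⁵ /K
Net overflow = V₀(β_liq − 3α_cont)ΔT
β − 3α = 1.30×10⁻³ − 2.784×10⁻⁵ = 1.27216×10⁻³ /K; ΔT = 25.79 K
ΔV = 626 × 1.27216×10⁻³ × 25.79 = 20.5 mL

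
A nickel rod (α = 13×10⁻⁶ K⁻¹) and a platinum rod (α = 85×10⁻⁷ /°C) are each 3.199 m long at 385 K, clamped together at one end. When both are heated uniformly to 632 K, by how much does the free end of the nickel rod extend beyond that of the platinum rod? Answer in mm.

3.56 mm

ΔT = 247 K
nickel: ΔL = 13×10⁻⁶ × 3.199 m × 247 = 1.0272×10⁻² m = 10.272 mm
platinum: ΔL = 85×10⁻⁷ × 3.199 m × 247 = 6.7163×10⁻³ m = 6.7163 mm
difference = 10.272 − 6.7163 = 3.5557 mm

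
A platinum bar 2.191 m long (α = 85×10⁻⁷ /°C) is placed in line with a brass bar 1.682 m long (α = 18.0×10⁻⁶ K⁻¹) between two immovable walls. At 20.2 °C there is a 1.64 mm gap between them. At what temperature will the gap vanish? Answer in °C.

T = 53.7 °C

Gap closes when ΔL₁ + ΔL₂ = 1.64 mm = 1.64×10⁻³ m
(α₁L₁ + α₂L₂)ΔT = g
α₁L₁ + α₂L₂ = 85×10⁻⁷×2.191 + 18.0×10⁻⁶×1.682 = 4.88995×10⁻⁵ m/K
ΔT = 1.64×10⁻³ / 4.88995×10⁻⁵ = 33.538 K
T = 20.2 + 33.538 = 53.738 °C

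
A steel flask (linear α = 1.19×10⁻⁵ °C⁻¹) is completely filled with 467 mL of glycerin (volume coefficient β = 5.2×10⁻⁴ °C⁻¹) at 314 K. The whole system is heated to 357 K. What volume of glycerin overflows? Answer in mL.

9.73 mL

The flask also expands: β_container ≈ 3α = 3.57×10⁻⁵ /K
Net overflow = V₀(β_liq − 3α_cont)ΔT
β − 3α = 5.20×10⁻⁴ − 3.57×10⁻⁵ = 4.843×10⁻⁴ /K; ΔT = 43 K
ΔV = 467 × 4.843×10⁻⁴ × 43 = 9.73 mL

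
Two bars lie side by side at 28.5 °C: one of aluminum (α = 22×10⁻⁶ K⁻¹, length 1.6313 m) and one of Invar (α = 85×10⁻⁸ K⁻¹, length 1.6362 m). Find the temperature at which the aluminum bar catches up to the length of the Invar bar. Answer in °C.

L₁(1 + α₁ΔT) = L₂(1 + α₂ΔT) ⇒ ΔT = (L₂ − L₁)/(α₁L₁ − α₂L₂)
L₂ − L₁ = 1.6362 − 1.6313 = 4.90×10⁻³ m
α₁L₁ − α₂L₂ = 22×10⁻⁶×1.6313 − 85×10⁻⁸×1.6362 = 3.449783×10⁻⁵ m/K
ΔT = 4.90×10⁻³ / 3.449783×10⁻⁵ = 142.038 K
T = 28.5 + 142.038 = 170.538 °C

T = 170.5 °C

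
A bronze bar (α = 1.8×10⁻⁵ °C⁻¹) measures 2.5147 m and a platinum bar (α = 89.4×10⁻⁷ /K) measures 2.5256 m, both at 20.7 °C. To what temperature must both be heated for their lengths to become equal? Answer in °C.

T = 501.2 °C

Equal length when α₁L₁ΔT − α₂L₂ΔT = L₂ − L₁ = 1.09×10⁻² m
α₁L₁ = 4.52646×10⁻⁵, α₂L₂ = 2.2578864×10⁻⁵ → Δ(αL) = 2.2685736×10⁻⁵ m/K
ΔT = 1.09×10⁻² / 2.2685736×10⁻⁵ = 480.478 K, so T = 20.7 + 480.478 = 501.178 °C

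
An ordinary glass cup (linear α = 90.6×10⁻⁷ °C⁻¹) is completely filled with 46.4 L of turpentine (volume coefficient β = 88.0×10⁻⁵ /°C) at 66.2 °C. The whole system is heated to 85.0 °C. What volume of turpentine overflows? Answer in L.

0.744 L

The cup also expands: β_container ≈ 3α = 2.718×10⁻⁵ /K
Net overflow = V₀(β_liq − 3α_cont)ΔT
β − 3α = 8.80×10⁻⁴ − 2.718×10⁻⁵ = 8.5282×10⁻⁴ /K; ΔT = 18.8 K
ΔV = 46.4 × 8.5282×10⁻⁴ × 18.8 = 0.744 L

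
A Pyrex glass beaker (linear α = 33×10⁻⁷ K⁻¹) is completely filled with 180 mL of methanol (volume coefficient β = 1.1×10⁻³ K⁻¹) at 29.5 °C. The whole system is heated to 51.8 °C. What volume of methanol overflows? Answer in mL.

4.38 mL

The beaker also expands: β_container ≈ 3α = 9.9×10⁻⁶ /K
Net overflow = V₀(β_liq − 3α_cont)ΔT
β − 3α = 1.10×10⁻³ − 9.9×10⁻⁶ = 1.0901×10⁻³ /K; ΔT = 22.3 K
ΔV = 180 × 1.0901×10⁻³ × 22.3 = 4.38 mL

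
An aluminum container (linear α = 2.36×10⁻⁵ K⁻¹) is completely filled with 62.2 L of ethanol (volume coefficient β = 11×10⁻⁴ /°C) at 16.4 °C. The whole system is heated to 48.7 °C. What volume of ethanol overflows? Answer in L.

2.07 L

The container also expands: β_container ≈ 3α = 7.08×10⁻⁵ /K
Net overflow = V₀(β_liq − 3α_cont)ΔT
β − 3α = 1.10×10⁻³ − 7.08×10⁻⁵ = 1.0292×10⁻³ /K; ΔT = 32.3 K
ΔV = 62.2 × 1.0292×10⁻³ × 32.3 = 2.07 L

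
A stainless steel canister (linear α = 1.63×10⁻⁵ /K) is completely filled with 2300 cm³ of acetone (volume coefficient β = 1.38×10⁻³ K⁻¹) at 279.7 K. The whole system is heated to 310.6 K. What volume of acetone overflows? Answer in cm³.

The canister also expands: β_container ≈ 3α = 4.89×10⁻⁵ /K
Net overflow = V₀(β_liq − 3α_cont)ΔT
β − 3α = 1.38×10⁻³ − 4.89×10⁻⁵ = 1.3311×10⁻³ /K; ΔT = 30.9 K
ΔV = 2300 × 1.3311×10⁻³ × 30.9 = 94.6 cm³

94.6 cm³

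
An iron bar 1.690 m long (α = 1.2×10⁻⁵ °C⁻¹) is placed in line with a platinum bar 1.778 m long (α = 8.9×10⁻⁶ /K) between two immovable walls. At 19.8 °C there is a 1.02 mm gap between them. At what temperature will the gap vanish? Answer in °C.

Gap closes when ΔL₁ + ΔL₂ = 1.02 mm = 1.02×10⁻³ m
(α₁L₁ + α₂L₂)ΔT = g
α₁L₁ + α₂L₂ = 1.2×10⁻⁵×1.690 + 8.9×10⁻⁶×1.778 = 3.61042×10⁻⁵ m/K
ΔT = 1.02×10⁻³ / 3.61042×10⁻⁵ = 28.252 K
T = 19.8 + 28.252 = 48.052 °C

T = 48.1 °C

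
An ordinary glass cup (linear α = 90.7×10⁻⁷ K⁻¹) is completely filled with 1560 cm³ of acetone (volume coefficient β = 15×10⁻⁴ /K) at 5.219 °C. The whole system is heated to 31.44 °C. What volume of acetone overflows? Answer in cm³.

60.2 cm³

The cup also expands: β_container ≈ 3α = 2.721×10⁻⁵ /K
Net overflow = V₀(β_liq − 3α_cont)ΔT
β − 3α = 1.50×10⁻³ − 2.721×10⁻⁵ = 1.47279×10⁻³ /K; ΔT = 26.221 K
ΔV = 1560 × 1.47279×10⁻³ × 26.221 = 60.2 cm³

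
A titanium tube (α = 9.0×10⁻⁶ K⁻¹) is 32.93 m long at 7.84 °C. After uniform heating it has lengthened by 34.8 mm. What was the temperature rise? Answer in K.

ΔT = 117 K

ΔL = αL₀ΔT ⇒ ΔT = ΔL / (αL₀)
ΔT = 34.8×10⁻³ m / (9.0×10⁻⁶ × 32.93 m) = 117.42 K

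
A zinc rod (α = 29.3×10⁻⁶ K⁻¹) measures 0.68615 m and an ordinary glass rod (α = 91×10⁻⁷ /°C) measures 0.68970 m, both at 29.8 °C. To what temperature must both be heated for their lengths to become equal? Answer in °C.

L₁(1 + α₁ΔT) = L₂(1 + α₂ΔT) ⇒ ΔT = (L₂ − L₁)/(α₁L₁ − α₂L₂)
L₂ − L₁ = 0.68970 − 0.68615 = 3.55×10⁻³ m
α₁L₁ − α₂L₂ = 29.3×10⁻⁶×0.68615 − 91×10⁻⁷×0.68970 = 1.3827925×10⁻⁵ m/K
ΔT = 3.55×10⁻³ / 1.3827925×10⁻⁵ = 256.727 K
T = 29.8 + 256.727 = 286.527 °C

T = 286.5 °C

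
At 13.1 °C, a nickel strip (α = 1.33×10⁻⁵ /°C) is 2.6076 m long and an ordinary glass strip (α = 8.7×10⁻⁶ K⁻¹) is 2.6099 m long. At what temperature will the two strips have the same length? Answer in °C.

T = 205.2 °C

L₁(1 + α₁ΔT) = L₂(1 + α₂ΔT) ⇒ ΔT = (L₂ − L₁)/(α₁L₁ − α₂L₂)
L₂ − L₁ = 2.6099 − 2.6076 = 2.30×10⁻³ m
α₁L₁ − α₂L₂ = 1.33×10⁻⁵×2.6076 − 8.7×10⁻⁶×2.6099 = 1.197495×10⁻⁵ m/K
ΔT = 2.30×10⁻³ / 1.197495×10⁻⁵ = 192.068 K
T = 13.1 + 192.068 = 205.168 °C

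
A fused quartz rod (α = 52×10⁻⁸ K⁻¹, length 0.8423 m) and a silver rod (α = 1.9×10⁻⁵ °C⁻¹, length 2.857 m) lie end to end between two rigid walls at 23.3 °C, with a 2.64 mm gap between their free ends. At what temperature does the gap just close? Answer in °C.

T = 71.5 °C

α₁L₁ = 4.37996×10⁻⁷ m/K, α₂L₂ = 5.4283×10⁻⁵ m/K → total 5.4720996×10⁻⁵ m/K
ΔT = g/(α₁L₁+α₂L₂) = 2.64×10⁻³ / 5.4720996×10⁻⁵ = 48.245 K
T = 23.3 + 48.245 = 71.545 °C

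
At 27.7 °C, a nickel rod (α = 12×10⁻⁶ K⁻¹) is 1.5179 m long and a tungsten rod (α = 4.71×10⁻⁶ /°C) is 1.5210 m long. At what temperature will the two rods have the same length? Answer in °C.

T = 308.2 °C

L₁(1 + α₁ΔT) = L₂(1 + α₂ΔT) ⇒ ΔT = (L₂ − L₁)/(α₁L₁ − α₂L₂)
L₂ − L₁ = 1.5210 − 1.5179 = 3.10×10⁻³ m
α₁L₁ − α₂L₂ = 12×10⁻⁶×1.5179 − 4.71×10⁻⁶×1.5210 = 1.105089×10⁻⁵ m/K
ΔT = 3.10×10⁻³ / 1.105089×10⁻⁵ = 280.520 K
T = 27.7 + 280.520 = 308.220 °C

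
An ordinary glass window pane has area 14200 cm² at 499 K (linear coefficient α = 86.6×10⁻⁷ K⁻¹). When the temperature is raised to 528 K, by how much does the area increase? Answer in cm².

Area coefficient ≈ 2α; |ΔT| = 29 K
ΔA = 2αA₀ΔT = 2(86.6×10⁻⁷)(14200)(29) = 7.13 cm²

ΔA = 7.13 cm²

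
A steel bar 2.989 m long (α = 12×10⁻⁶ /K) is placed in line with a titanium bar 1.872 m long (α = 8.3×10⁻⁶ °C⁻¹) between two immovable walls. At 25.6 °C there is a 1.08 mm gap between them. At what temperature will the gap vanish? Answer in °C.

α₁L₁ = 3.5868×10⁻⁵ m/K, α₂L₂ = 1.55376×10⁻⁵ m/K → total 5.14056×10⁻⁵ m/K
ΔT = g/(α₁L₁+α₂L₂) = 1.08×10⁻³ / 5.14056×10⁻⁵ = 21.009 K
T = 25.6 + 21.009 = 46.609 °C

T = 46.6 °C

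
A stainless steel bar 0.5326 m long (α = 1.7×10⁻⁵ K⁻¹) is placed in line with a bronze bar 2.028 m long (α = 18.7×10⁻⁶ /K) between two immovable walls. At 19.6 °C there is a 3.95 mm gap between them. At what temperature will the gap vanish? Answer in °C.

T = 104 °C

α₁L₁ = 9.0542×10⁻⁶ m/K, α₂L₂ = 3.79236×10⁻⁵ m/K → total 4.69778×10⁻⁵ m/K
ΔT = g/(α₁L₁+α₂L₂) = 3.95×10⁻³ / 4.69778×10⁻⁵ = 84.08 K
T = 19.6 + 84.08 = 103.68 °C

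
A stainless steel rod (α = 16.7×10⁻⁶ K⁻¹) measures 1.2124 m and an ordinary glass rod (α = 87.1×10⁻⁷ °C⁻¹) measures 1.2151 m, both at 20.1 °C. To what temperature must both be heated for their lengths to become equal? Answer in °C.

L₁(1 + α₁ΔT) = L₂(1 + α₂ΔT) ⇒ ΔT = (L₂ − L₁)/(α₁L₁ − α₂L₂)
L₂ − L₁ = 1.2151 − 1.2124 = 2.70×10⁻³ m
α₁L₁ − α₂L₂ = 16.7×10⁻⁶×1.2124 − 87.1×10⁻⁷×1.2151 = 9.663559×10⁻⁶ m/K
ΔT = 2.70×10⁻³ / 9.663559×10⁻⁶ = 279.400 K
T = 20.1 + 279.400 = 299.500 °C

T = 299.5 °C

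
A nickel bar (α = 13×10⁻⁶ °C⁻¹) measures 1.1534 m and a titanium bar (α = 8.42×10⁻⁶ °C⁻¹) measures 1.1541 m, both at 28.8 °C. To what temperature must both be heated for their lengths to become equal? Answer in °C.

Equal length when α₁L₁ΔT − α₂L₂ΔT = L₂ − L₁ = 7.00×10⁻⁴ m
α₁L₁ = 1.49942×10⁻⁵, α₂L₂ = 9.717522×10⁻⁶ → Δ(αL) = 5.276678×10⁻⁶ m/K
ΔT = 7.00×10⁻⁴ / 5.276678×10⁻⁶ = 132.659 K, so T = 28.8 + 132.659 = 161.459 °C

T = 161.5 °C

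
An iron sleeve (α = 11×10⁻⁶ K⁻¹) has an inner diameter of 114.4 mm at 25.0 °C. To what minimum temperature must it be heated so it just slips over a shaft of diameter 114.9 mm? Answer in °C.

T = 422 °C

Required Δd = 114.9 − 114.4 = 0.5 mm
Δd = αd₀ΔT ⇒ ΔT = Δd/(αd₀) = 0.5 / (11×10⁻⁶ × 114.4) = 397.33 K
T_min = 25.0 + 397.33 = 422.33 °C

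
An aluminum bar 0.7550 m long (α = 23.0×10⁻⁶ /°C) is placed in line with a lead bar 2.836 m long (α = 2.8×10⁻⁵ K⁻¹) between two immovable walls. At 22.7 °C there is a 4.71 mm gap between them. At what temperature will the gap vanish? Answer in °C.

α₁L₁ = 1.7365×10⁻⁵ m/K, α₂L₂ = 7.9408×10⁻⁵ m/K → total 9.6773×10⁻⁵ m/K
ΔT = g/(α₁L₁+α₂L₂) = 4.71×10⁻³ / 9.6773×10⁻⁵ = 48.671 K
T = 22.7 + 48.671 = 71.371 °C

T = 71.4 °C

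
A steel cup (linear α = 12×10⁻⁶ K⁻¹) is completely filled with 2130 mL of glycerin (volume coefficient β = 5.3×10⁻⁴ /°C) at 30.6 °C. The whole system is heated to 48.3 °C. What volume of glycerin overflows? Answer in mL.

18.6 mL

The cup also expands: β_container ≈ 3α = 3.6×10⁻⁵ /K
Net overflow = V₀(β_liq − 3α_cont)ΔT
β − 3α = 5.30×10⁻⁴ − 3.6×10⁻⁵ = 4.94×10⁻⁴ /K; ΔT = 17.7 K
ΔV = 2130 × 4.94×10⁻⁴ × 17.7 = 18.6 mL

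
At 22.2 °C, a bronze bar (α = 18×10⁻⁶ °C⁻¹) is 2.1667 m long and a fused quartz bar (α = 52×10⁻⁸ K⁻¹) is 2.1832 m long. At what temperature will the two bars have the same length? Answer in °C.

T = 458.0 °C

Equal length when α₁L₁ΔT − α₂L₂ΔT = L₂ − L₁ = 1.65×10⁻² m
α₁L₁ = 3.90006×10⁻⁵, α₂L₂ = 1.135264×10⁻⁶ → Δ(αL) = 3.7865336×10⁻⁵ m/K
ΔT = 1.65×10⁻² / 3.7865336×10⁻⁵ = 435.755 K, so T = 22.2 + 435.755 = 457.955 °C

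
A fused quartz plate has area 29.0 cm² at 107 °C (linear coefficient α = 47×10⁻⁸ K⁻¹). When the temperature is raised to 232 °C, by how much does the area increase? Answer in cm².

ΔA = 0.00341 cm²

Area coefficient ≈ 2α; |ΔT| = 125 K
ΔA = 2αA₀ΔT = 2(47×10⁻⁸)(29.0)(125) = 3.41×10⁻³ cm²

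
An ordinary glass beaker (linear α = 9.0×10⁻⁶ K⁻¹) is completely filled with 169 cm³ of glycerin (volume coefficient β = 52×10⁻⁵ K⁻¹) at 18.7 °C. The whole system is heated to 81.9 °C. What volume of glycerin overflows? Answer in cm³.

The beaker also expands: β_container ≈ 3α = 2.7×10⁻⁵ /K
Net overflow = V₀(β_liq − 3α_cont)ΔT
β − 3α = 5.20×10⁻⁴ − 2.7×10⁻⁵ = 4.93×10⁻⁴ /K; ΔT = 63.2 K
ΔV = 169 × 4.93×10⁻⁴ × 63.2 = 5.27 cm³

5.27 cm³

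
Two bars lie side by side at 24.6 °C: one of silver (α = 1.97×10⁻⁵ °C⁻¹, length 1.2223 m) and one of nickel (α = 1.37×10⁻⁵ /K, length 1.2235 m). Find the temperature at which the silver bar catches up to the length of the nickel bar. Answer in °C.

L₁(1 + α₁ΔT) = L₂(1 + α₂ΔT) ⇒ ΔT = (L₂ − L₁)/(α₁L₁ − α₂L₂)
L₂ − L₁ = 1.2235 − 1.2223 = 1.20×10⁻³ m
α₁L₁ − α₂L₂ = 1.97×10⁻⁵×1.2223 − 1.37×10⁻⁵×1.2235 = 7.31736×10⁻⁶ m/K
ΔT = 1.20×10⁻³ / 7.31736×10⁻⁶ = 163.994 K
T = 24.6 + 163.994 = 188.594 °C

T = 188.6 °C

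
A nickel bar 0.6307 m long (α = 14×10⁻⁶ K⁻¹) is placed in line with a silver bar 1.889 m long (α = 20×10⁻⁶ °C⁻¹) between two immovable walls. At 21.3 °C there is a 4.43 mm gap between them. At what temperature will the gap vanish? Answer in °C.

Gap closes when ΔL₁ + ΔL₂ = 4.43 mm = 4.43×10⁻³ m
(α₁L₁ + α₂L₂)ΔT = g
α₁L₁ + α₂L₂ = 14×10⁻⁶×0.6307 + 20×10⁻⁶×1.889 = 4.66098×10⁻⁵ m/K
ΔT = 4.43×10⁻³ / 4.66098×10⁻⁵ = 95.04 K
T = 21.3 + 95.04 = 116.34 °C

T = 116 °C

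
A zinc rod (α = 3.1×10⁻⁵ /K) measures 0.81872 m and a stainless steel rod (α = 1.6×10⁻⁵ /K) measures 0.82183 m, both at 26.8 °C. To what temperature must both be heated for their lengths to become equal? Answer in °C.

L₁(1 + α₁ΔT) = L₂(1 + α₂ΔT) ⇒ ΔT = (L₂ − L₁)/(α₁L₁ − α₂L₂)
L₂ − L₁ = 0.82183 − 0.81872 = 3.11×10⁻³ m
α₁L₁ − α₂L₂ = 3.1×10⁻⁵×0.81872 − 1.6×10⁻⁵×0.82183 = 1.223104×10⁻⁵ m/K
ΔT = 3.11×10⁻³ / 1.223104×10⁻⁵ = 254.271 K
T = 26.8 + 254.271 = 281.071 °C

T = 281.1 °C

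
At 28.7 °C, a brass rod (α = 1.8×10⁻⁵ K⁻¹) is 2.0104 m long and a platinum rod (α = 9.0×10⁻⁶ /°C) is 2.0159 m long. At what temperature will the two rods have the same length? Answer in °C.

L₁(1 + α₁ΔT) = L₂(1 + α₂ΔT) ⇒ ΔT = (L₂ − L₁)/(α₁L₁ − α₂L₂)
L₂ − L₁ = 2.0159 − 2.0104 = 5.50×10⁻³ m
α₁L₁ − α₂L₂ = 1.8×10⁻⁵×2.0104 − 9.0×10⁻⁶×2.0159 = 1.80441×10⁻⁵ m/K
ΔT = 5.50×10⁻³ / 1.80441×10⁻⁵ = 304.809 K
T = 28.7 + 304.809 = 333.509 °C

T = 333.5 °C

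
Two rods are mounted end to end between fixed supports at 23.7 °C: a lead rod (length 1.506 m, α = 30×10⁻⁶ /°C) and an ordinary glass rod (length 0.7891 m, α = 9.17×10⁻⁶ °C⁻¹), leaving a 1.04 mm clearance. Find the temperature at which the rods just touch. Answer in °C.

T = 43.5 °C

α₁L₁ = 4.518×10⁻⁵ m/K, α₂L₂ = 7.236047×10⁻⁶ m/K → total 5.2416047×10⁻⁵ m/K
ΔT = g/(α₁L₁+α₂L₂) = 1.04×10⁻³ / 5.2416047×10⁻⁵ = 19.841 K
T = 23.7 + 19.841 = 43.541 °C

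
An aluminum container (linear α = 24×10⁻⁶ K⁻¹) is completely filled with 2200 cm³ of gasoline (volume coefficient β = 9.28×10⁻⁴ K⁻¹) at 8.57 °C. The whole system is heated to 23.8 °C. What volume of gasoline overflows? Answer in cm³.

28.7 cm³

The container also expands: β_container ≈ 3α = 7.2×10⁻⁵ /K
Net overflow = V₀(β_liq − 3α_cont)ΔT
β − 3α = 9.28×10⁻⁴ − 7.2×10⁻⁵ = 8.56×10⁻⁴ /K; ΔT = 15.23 K
ΔV = 2200 × 8.56×10⁻⁴ × 15.23 = 28.7 cm³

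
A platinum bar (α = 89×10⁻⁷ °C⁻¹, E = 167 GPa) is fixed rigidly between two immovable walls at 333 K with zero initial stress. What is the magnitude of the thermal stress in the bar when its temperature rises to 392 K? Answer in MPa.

Fully constrained: the free strain ε = αΔT is blocked, so σ = Eε = EαΔT.
|ΔT| = 59 K
σ = 167×10⁹ × 89×10⁻⁷ × 59 = 8.77×10⁷ Pa

σ = 87.7 MPa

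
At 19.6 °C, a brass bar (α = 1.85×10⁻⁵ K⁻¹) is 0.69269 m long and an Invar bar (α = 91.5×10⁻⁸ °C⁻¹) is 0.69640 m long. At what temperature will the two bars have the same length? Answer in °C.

L₁(1 + α₁ΔT) = L₂(1 + α₂ΔT) ⇒ ΔT = (L₂ − L₁)/(α₁L₁ − α₂L₂)
L₂ − L₁ = 0.69640 − 0.69269 = 3.71×10⁻³ m
α₁L₁ − α₂L₂ = 1.85×10⁻⁵×0.69269 − 91.5×10⁻⁸×0.69640 = 1.2177559×10⁻⁵ m/K
ΔT = 3.71×10⁻³ / 1.2177559×10⁻⁵ = 304.659 K
T = 19.6 + 304.659 = 324.259 °C

T = 324.3 °C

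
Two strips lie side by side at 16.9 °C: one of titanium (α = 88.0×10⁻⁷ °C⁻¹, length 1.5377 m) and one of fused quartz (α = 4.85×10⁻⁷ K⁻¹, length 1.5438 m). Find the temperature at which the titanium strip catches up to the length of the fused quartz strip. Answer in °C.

T = 494.1 °C

L₁(1 + α₁ΔT) = L₂(1 + α₂ΔT) ⇒ ΔT = (L₂ − L₁)/(α₁L₁ − α₂L₂)
L₂ − L₁ = 1.5438 − 1.5377 = 6.10×10⁻³ m
α₁L₁ − α₂L₂ = 88.0×10⁻⁷×1.5377 − 4.85×10⁻⁷×1.5438 = 1.2783017×10⁻⁵ m/K
ΔT = 6.10×10⁻³ / 1.2783017×10⁻⁵ = 477.196 K
T = 16.9 + 477.196 = 494.096 °C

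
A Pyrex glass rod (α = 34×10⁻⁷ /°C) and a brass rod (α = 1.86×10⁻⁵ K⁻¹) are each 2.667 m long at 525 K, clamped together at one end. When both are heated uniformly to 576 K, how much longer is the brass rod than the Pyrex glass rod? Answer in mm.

2.07 mm

ΔT = 51 K
Pyrex glass: ΔL = 34×10⁻⁷ × 2.667 m × 51 = 4.6246×10⁻⁴ m = 0.46246 mm
brass: ΔL = 1.86×10⁻⁵ × 2.667 m × 51 = 2.5299×10⁻³ m = 2.5299 mm
difference = 2.5299 − 0.46246 = 2.06744 mm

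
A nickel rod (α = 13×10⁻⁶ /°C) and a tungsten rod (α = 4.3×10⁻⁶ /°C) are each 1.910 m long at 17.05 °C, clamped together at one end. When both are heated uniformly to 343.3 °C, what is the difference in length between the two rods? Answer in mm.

5.42 mm

ΔT = 326.25 K
nickel: ΔL = 13×10⁻⁶ × 1.910 m × 326.25 = 8.1008×10⁻³ m = 8.1008 mm
tungsten: ΔL = 4.3×10⁻⁶ × 1.910 m × 326.25 = 2.6795×10⁻³ m = 2.6795 mm
difference = 8.1008 − 2.6795 = 5.4213 mm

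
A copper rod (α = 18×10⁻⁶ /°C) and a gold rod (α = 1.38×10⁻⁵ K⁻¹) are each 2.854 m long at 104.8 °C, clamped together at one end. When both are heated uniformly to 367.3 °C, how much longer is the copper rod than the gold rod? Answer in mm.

ΔT = 262.5 K
copper: ΔL = 18×10⁻⁶ × 2.854 m × 262.5 = 1.3485×10⁻² m = 13.485 mm
gold: ΔL = 1.38×10⁻⁵ × 2.854 m × 262.5 = 1.0339×10⁻² m = 10.339 mm
difference = 13.485 − 10.339 = 3.146 mm

3.15 mm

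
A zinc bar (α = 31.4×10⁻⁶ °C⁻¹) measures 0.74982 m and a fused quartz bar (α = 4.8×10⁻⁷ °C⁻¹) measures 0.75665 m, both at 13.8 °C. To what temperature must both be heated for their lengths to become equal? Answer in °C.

T = 308.4 °C

Equal length when α₁L₁ΔT − α₂L₂ΔT = L₂ − L₁ = 6.83×10⁻³ m
α₁L₁ = 2.3544348×10⁻⁵, α₂L₂ = 3.63192×10⁻⁷ → Δ(αL) = 2.3181156×10⁻⁵ m/K
ΔT = 6.83×10⁻³ / 2.3181156×10⁻⁵ = 294.636 K, so T = 13.8 + 294.636 = 308.436 °C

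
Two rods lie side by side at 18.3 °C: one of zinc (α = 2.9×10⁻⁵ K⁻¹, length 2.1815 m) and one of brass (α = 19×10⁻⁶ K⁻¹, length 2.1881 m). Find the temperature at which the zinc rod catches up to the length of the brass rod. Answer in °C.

Equal length when α₁L₁ΔT − α₂L₂ΔT = L₂ − L₁ = 6.60×10⁻³ m
α₁L₁ = 6.32635×10⁻⁵, α₂L₂ = 4.15739×10⁻⁵ → Δ(αL) = 2.16896×10⁻⁵ m/K
ΔT = 6.60×10⁻³ / 2.16896×10⁻⁵ = 304.293 K, so T = 18.3 + 304.293 = 322.593 °C

T = 322.6 °C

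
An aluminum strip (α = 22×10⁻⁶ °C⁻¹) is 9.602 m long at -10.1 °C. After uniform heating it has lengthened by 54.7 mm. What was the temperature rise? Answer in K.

ΔL = αL₀ΔT ⇒ ΔT = ΔL / (αL₀)
ΔT = 54.7×10⁻³ m / (22×10⁻⁶ × 9.602 m) = 258.94 K

ΔT = 259 K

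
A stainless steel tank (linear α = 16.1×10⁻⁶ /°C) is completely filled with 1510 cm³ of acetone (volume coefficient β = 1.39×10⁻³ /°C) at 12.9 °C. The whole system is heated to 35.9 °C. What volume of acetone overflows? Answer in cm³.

46.6 cm³

The tank also expands: β_container ≈ 3α = 4.83×10⁻⁵ /K
Net overflow = V₀(β_liq − 3α_cont)ΔT
β − 3α = 1.39×10⁻³ − 4.83×10⁻⁵ = 1.3417×10⁻³ /K; ΔT = 23.0 K
ΔV = 1510 × 1.3417×10⁻³ × 23.0 = 46.6 cm³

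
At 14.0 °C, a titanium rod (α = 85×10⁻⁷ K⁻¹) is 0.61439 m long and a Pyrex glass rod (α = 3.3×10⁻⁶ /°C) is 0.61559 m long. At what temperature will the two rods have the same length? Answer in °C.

T = 390.1 °C

Equal length when α₁L₁ΔT − α₂L₂ΔT = L₂ − L₁ = 1.20×10⁻³ m
α₁L₁ = 5.222315×10⁻⁶, α₂L₂ = 2.031447×10⁻⁶ → Δ(αL) = 3.190868×10⁻⁶ m/K
ΔT = 1.20×10⁻³ / 3.190868×10⁻⁶ = 376.073 K, so T = 14.0 + 376.073 = 390.073 °C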